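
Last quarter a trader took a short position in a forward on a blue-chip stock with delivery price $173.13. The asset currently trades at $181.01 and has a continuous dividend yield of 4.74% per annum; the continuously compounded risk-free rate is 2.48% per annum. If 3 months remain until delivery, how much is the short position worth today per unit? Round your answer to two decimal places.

Current fair forward for the remaining 3 months: F = S·e^((r − q)·T), (r − q) = 0.0248 − 0.0474 = -0.0226
F = 181.01 · e^(-0.0226 × 3/12) = 181.01 × 0.994366 = 179.9902
Value of long forward = (F − K)·e^(−rT) = (179.9902 − 173.13) · e^(−0.0248·3/12)
= 6.8602 × 0.993819 = 6.82
Short position value = −(long value) = -$6.82

-$6.82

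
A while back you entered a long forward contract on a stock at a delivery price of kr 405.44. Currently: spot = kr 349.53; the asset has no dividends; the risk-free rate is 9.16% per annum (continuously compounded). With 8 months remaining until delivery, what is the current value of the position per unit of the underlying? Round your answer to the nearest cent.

-kr 31.89

Current fair forward for the remaining 8 months: F = S·e^(r·T), r = 0.0916
F = 349.53 · e^(0.0916 × 8/12) = 349.53 × 1.062970 = 371.5399
Value of long forward = (F − K)·e^(−rT) = (371.5399 − 405.44) · e^(−0.0916·8/12)
= -33.9001 × 0.940761 = -31.89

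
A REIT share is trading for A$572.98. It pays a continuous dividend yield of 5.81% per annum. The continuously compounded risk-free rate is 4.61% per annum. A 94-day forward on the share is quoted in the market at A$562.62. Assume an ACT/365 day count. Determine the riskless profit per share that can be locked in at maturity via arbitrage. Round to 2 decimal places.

Fair forward: F* = S·e^(carry·T), with carry = (r − q) = 0.0461 − 0.0581 = -0.0120
F* = 572.98 · e^(-0.0120 × 94/365) = 572.98 · e^-0.003090 = 572.98 × 0.996915 = A$571.2124
Market A$562.62 < fair A$571.2124: forward underpriced → reverse cash-and-carry (short spot, go long the forward).
At maturity, profit = |F_mkt − F*| = |562.62 − 571.2124| = A$8.59 per share

A$8.59 per share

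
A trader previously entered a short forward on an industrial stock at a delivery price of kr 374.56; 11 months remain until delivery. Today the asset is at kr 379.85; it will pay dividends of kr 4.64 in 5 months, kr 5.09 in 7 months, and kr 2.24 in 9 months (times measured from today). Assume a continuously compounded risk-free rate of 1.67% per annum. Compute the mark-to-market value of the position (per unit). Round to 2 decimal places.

PV(remaining dividends) I = 4.64·e^(−0.0167·5/12) + 5.09·e^(−0.0167·7/12) + 2.24·e^(−0.0167·9/12) = 11.8606
Current forward F = (S − I)·e^(rT) = (379.85 − 11.8606)·e^(0.0167·11/12) = 367.9894 × 1.015426 = 373.6660
Value (long) = (F − K)·e^(−rT) = (373.6660 − 374.56) × 0.984808 = -0.8804
Short position value = −(long value) = kr 0.88

kr 0.88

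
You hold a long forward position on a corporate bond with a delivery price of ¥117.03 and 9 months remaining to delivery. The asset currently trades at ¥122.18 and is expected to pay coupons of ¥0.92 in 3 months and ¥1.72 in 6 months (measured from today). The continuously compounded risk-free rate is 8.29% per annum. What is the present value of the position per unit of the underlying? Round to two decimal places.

¥9.65

PV(remaining coupons) I = 0.92·e^(−0.0829·3/12) + 1.72·e^(−0.0829·6/12) = 2.5513
Current forward F = (S − I)·e^(rT) = (122.18 − 2.5513)·e^(0.0829·9/12) = 119.6287 × 1.064149 = 127.3028
Value (long) = (F − K)·e^(−rT) = (127.3028 − 117.03) × 0.939718 = 9.6535
Value = ¥9.65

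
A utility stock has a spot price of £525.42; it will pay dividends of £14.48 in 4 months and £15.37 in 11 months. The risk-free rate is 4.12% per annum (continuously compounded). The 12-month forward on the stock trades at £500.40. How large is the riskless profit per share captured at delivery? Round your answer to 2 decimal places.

£16.81 per share

PV(dividends) I = 14.48·e^(−0.0412·4/12) + 15.37·e^(−0.0412·11/12) = 29.0829
Fair forward F* = (S − I)·e^(rT) = (525.42 − 29.0829)·e^0.041200 = 496.3371 × 1.042060 = 517.2130
Market £500.40 < fair 517.2130: forward underpriced → reverse cash-and-carry (short the stock, invest proceeds at r, pay the dividends, go long the forward).
Profit at T = |F_mkt − F*| = |500.40 − 517.2130| = £16.81 per share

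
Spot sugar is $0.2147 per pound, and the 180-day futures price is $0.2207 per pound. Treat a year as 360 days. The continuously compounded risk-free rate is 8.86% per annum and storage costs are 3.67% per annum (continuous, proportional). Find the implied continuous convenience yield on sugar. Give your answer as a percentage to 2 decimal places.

F = S·e^((r+u−y)T) ⇒ (r+u−y) = ln(F/S)/T
ln(0.2207/0.2147) = 0.027563; /T ⇒ 0.055126
y = r + u − ln(F/S)/T = 0.0886 + 0.0367 − 0.055126 = 0.070174
y = 7.02%

7.02%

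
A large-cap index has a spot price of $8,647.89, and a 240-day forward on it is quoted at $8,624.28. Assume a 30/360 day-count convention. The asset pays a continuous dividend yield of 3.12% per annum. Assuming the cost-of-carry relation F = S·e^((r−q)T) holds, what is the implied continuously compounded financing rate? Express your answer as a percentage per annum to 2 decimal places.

From F = S·e^((r−q)T): (r − q) = ln(F/S)/T
ln(8624.28/8647.89) = ln(0.997270) = -0.002734
(r − q) = -0.002734 / (240/360) = -0.004101
r = ln(F/S)/T + q = -0.004101 + 0.0312 = 0.027099
r = 2.71%

2.71%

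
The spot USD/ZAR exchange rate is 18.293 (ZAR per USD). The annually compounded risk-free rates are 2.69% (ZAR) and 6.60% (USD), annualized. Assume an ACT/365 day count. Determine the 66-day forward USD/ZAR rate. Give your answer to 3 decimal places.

18.170

By covered interest parity, F = S · (1+r_ZAR)^T / (1+r_USD)^T
= 18.293 × 1.004811 / 1.011624 = 18.293 × 0.993265
F = 18.170 ZAR per USD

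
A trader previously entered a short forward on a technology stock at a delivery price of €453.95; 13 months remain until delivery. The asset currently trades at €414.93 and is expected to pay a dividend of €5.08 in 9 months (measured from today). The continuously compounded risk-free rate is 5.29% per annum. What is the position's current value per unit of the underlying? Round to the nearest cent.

€18.62

PV(remaining dividends) I = 5.08·e^(−0.0529·9/12) = 4.8824
Current forward F = (S − I)·e^(rT) = (414.93 − 4.8824)·e^(0.0529·13/12) = 410.0476 × 1.058982 = 434.2330
Value (long) = (F − K)·e^(−rT) = (434.2330 − 453.95) × 0.944303 = -18.6188
Short position value = −(long value) = €18.62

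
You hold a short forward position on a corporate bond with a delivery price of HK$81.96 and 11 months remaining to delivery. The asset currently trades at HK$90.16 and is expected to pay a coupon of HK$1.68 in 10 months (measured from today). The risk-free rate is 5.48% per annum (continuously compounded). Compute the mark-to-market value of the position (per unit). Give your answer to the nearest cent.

-HK$10.61

PV(remaining coupons) I = 1.68·e^(−0.0548·10/12) = 1.6050
Current forward F = (S − I)·e^(rT) = (90.16 − 1.6050)·e^(0.0548·11/12) = 88.5550 × 1.051516 = 93.1170
Value (long) = (F − K)·e^(−rT) = (93.1170 − 81.96) × 0.951007 = 10.6104
Short position value = −(long value) = -HK$10.61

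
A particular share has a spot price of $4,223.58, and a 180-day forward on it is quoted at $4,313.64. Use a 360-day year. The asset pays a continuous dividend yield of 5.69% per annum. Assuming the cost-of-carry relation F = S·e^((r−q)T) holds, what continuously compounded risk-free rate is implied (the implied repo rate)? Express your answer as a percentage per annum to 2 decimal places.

9.91%

From F = S·e^((r−q)T): (r − q) = ln(F/S)/T
ln(4313.64/4223.58) = ln(1.021323) = 0.021099
(r − q) = 0.021099 / (180/360) = 0.042198
r = ln(F/S)/T + q = 0.042198 + 0.0569 = 0.099098
r = 9.91%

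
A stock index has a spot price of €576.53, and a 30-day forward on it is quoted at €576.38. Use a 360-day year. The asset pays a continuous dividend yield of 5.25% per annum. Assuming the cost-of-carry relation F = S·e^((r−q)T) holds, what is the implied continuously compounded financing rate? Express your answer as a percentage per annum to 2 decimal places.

From F = S·e^((r−q)T): (r − q) = ln(F/S)/T
ln(576.38/576.53) = ln(0.999740) = -0.000260
(r − q) = -0.000260 / (30/360) = -0.003120
r = ln(F/S)/T + q = -0.003120 + 0.0525 = 0.049380
r = 4.94%

4.94%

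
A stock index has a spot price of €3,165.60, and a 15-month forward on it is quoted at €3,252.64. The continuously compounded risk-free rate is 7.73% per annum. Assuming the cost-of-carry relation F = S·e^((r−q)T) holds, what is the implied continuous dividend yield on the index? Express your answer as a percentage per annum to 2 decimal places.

5.56%

From F = S·e^((r−q)T): (r − q) = ln(F/S)/T
ln(3252.64/3165.60) = ln(1.027496) = 0.027125
(r − q) = 0.027125 / (15/12) = 0.021700
q = r − ln(F/S)/T = 0.0773 − 0.021700 = 0.055600
q = 5.56%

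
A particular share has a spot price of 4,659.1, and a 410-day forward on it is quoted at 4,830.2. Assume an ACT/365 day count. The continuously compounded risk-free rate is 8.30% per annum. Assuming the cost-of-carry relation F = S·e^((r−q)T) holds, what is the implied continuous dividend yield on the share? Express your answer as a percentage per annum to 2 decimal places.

From F = S·e^((r−q)T): (r − q) = ln(F/S)/T
ln(4830.2/4659.1) = ln(1.036724) = 0.036066
(r − q) = 0.036066 / (410/365) = 0.032108
q = r − ln(F/S)/T = 0.0830 − 0.032108 = 0.050892
q = 5.09%

5.09%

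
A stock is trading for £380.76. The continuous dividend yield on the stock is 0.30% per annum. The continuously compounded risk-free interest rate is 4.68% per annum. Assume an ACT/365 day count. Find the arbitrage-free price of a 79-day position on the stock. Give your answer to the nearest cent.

£384.39

F = S·e^((r − q)T) = 380.76 · e^((0.0468 − 0.0030) × 79/365)
= 380.76 · e^0.009480 = 380.76 × 1.009525
F = £384.39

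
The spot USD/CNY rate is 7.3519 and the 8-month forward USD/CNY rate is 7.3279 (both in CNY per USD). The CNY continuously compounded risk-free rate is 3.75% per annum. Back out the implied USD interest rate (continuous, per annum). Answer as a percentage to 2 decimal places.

F = S·e^((r_CNY − r_USD)T) ⇒ r_USD = r_CNY − ln(F/S)/T
ln(7.3279/7.3519) = -0.003270; /(8/12) = -0.004905
r_USD = 0.0375 + 0.004905 = 0.042405
r_USD = 4.24%

4.24%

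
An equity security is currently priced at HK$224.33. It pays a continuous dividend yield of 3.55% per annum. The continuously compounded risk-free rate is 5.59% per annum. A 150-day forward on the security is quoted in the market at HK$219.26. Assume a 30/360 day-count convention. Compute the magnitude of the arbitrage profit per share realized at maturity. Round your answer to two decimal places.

Fair forward: F* = S·e^(carry·T), with carry = (r − q) = 0.0559 − 0.0355 = 0.0204
F* = 224.33 · e^(0.0204 × 150/360) = 224.33 · e^0.008500 = 224.33 × 1.008536 = HK$226.2449
Market HK$219.26 < fair HK$226.2449: forward underpriced → reverse cash-and-carry (short spot, go long the forward).
At maturity, profit = |F_mkt − F*| = |219.26 − 226.2449| = HK$6.98 per share

HK$6.98 per share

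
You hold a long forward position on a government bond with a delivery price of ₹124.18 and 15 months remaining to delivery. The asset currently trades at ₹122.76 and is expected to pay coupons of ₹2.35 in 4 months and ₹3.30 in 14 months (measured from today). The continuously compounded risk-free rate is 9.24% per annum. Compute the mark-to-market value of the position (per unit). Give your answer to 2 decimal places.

₹6.88

PV(remaining coupons) I = 2.35·e^(−0.0924·4/12) + 3.30·e^(−0.0924·14/12) = 5.2415
Current forward F = (S − I)·e^(rT) = (122.76 − 5.2415)·e^(0.0924·15/12) = 117.5185 × 1.122435 = 131.9069
Value (long) = (F − K)·e^(−rT) = (131.9069 − 124.18) × 0.890921 = 6.8841
Value = ₹6.88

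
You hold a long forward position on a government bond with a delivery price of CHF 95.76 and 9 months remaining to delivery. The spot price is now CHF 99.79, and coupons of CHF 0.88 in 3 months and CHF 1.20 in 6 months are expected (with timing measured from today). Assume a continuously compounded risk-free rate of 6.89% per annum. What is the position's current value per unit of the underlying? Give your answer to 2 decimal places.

PV(remaining coupons) I = 0.88·e^(−0.0689·3/12) + 1.20·e^(−0.0689·6/12) = 2.0243
Current forward F = (S − I)·e^(rT) = (99.79 − 2.0243)·e^(0.0689·9/12) = 97.7657 × 1.053033 = 102.9505
Value (long) = (F − K)·e^(−rT) = (102.9505 − 95.76) × 0.949637 = 6.8284
Value = CHF 6.83

CHF 6.83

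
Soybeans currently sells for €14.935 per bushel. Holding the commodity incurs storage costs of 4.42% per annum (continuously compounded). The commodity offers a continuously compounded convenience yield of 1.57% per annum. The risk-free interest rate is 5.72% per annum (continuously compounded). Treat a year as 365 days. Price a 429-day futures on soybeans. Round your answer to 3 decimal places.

€16.518 per bushel

Net carry = r + u − y = 0.0572 + 0.0442 − 0.0157 = 0.0857
F = S·e^((r+u−y)T) = 14.935 · e^(0.0857 × 429/365) = 14.935 · e^0.100727
= 14.935 × 1.105975 = €16.518 per bushel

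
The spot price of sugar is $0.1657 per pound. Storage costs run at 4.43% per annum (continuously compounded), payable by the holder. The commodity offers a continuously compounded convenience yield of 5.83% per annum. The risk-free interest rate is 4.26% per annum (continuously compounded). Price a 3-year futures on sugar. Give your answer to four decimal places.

Net carry = r + u − y = 0.0426 + 0.0443 − 0.0583 = 0.0286
F = S·e^((r+u−y)T) = 0.1657 · e^(0.0286 × 3) = 0.1657 · e^0.085800
= 0.1657 × 1.089588 = $0.1805 per pound

$0.1805 per pound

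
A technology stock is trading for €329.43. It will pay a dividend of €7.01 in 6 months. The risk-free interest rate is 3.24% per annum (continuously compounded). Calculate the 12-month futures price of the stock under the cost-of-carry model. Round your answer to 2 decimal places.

€333.15

PV(dividends) I = 7.01·e^(−0.0324·6/12)
I = 6.8974
F = (S − I)·e^(rT) = (329.43 − 6.8974) · e^(0.0324·12/12)
= 322.5326 · e^0.032400 = 322.5326 × 1.032931 = €333.15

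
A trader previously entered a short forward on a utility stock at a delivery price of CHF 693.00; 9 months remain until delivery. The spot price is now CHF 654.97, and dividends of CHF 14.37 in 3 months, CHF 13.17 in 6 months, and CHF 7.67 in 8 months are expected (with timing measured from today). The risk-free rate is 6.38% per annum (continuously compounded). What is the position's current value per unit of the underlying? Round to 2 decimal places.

CHF 39.90

PV(remaining dividends) I = 14.37·e^(−0.0638·3/12) + 13.17·e^(−0.0638·6/12) + 7.67·e^(−0.0638·8/12) = 34.2497
Current forward F = (S − I)·e^(rT) = (654.97 − 34.2497)·e^(0.0638·9/12) = 620.7203 × 1.049013 = 651.1437
Value (long) = (F − K)·e^(−rT) = (651.1437 − 693.00) × 0.953277 = -39.9006
Short position value = −(long value) = CHF 39.90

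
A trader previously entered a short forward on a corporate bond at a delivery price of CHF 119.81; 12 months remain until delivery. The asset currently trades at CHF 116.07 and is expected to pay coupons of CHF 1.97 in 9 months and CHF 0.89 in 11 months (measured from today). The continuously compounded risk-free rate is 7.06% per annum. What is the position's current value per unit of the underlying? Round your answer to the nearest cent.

-CHF 1.72

PV(remaining coupons) I = 1.97·e^(−0.0706·9/12) + 0.89·e^(−0.0706·11/12) = 2.7026
Current forward F = (S − I)·e^(rT) = (116.07 − 2.7026)·e^(0.0706·12/12) = 113.3674 × 1.073152 = 121.6605
Value (long) = (F − K)·e^(−rT) = (121.6605 − 119.81) × 0.931835 = 1.7244
Short position value = −(long value) = -CHF 1.72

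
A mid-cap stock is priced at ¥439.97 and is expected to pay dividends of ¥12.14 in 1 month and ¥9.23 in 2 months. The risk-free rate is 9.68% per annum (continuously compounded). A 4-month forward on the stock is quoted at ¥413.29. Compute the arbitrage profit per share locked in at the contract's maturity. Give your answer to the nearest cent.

¥19.29 per share

PV(dividends) I = 12.14·e^(−0.0968·1/12) + 9.23·e^(−0.0968·2/12) = 21.1247
Fair forward F* = (S − I)·e^(rT) = (439.97 − 21.1247)·e^0.032267 = 418.8453 × 1.032793 = 432.5805
Market ¥413.29 < fair 432.5805: forward underpriced → reverse cash-and-carry (short the stock, invest proceeds at r, pay the dividends, go long the forward).
Profit at T = |F_mkt − F*| = |413.29 − 432.5805| = ¥19.29 per share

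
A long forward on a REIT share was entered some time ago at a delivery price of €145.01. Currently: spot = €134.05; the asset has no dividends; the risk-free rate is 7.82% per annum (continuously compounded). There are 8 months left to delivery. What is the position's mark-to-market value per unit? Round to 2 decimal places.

Current fair forward for the remaining 8 months: F = S·e^(r·T), r = 0.0782
F = 134.05 · e^(0.0782 × 8/12) = 134.05 × 1.053516 = 141.2238
Value of long forward = (F − K)·e^(−rT) = (141.2238 − 145.01) · e^(−0.0782·8/12)
= -3.7862 × 0.949202 = -3.59

-€3.59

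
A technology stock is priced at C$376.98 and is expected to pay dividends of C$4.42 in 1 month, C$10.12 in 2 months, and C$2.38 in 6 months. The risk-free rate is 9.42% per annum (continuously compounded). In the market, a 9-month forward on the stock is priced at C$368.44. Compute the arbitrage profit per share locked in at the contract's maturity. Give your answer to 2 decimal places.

C$18.30 per share

PV(dividends) I = 4.42·e^(−0.0942·1/12) + 10.12·e^(−0.0942·2/12) + 2.38·e^(−0.0942·6/12) = 16.6183
Fair forward F* = (S − I)·e^(rT) = (376.98 − 16.6183)·e^0.070650 = 360.3617 × 1.073206 = 386.7423
Market C$368.44 < fair 386.7423: forward underpriced → reverse cash-and-carry (short the stock, invest proceeds at r, pay the dividends, go long the forward).
Profit at T = |F_mkt − F*| = |368.44 − 386.7423| = C$18.30 per share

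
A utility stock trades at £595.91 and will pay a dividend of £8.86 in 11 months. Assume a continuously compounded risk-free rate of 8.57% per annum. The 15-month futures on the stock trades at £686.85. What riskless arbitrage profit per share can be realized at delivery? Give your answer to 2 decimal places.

PV(dividends) I = 8.86·e^(−0.0857·11/12) = 8.1906
Fair futures F* = (S − I)·e^(rT) = (595.91 − 8.1906)·e^0.107125 = 587.7194 × 1.113073 = 654.1746
Market £686.85 > fair 654.1746: forward overpriced → cash-and-carry (borrow at r, buy the stock and collect the dividends, short the forward).
Profit at T = |F_mkt − F*| = |686.85 − 654.1746| = £32.68 per share

£32.68 per share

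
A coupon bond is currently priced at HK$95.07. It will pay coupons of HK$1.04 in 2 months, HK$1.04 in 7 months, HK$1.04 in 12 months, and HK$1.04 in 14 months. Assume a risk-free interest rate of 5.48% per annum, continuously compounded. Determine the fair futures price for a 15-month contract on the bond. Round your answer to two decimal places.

PV(coupons) I = 1.04·e^(−0.0548·2/12) + 1.04·e^(−0.0548·7/12) + 1.04·e^(−0.0548·12/12) + 1.04·e^(−0.0548·14/12)
I = 1.0305 + 1.0073 + 0.9845 + 0.9756 = 3.9979
F = (S − I)·e^(rT) = (95.07 − 3.9979) · e^(0.0548·15/12)
= 91.0721 · e^0.068500 = 91.0721 × 1.070901 = HK$97.53

HK$97.53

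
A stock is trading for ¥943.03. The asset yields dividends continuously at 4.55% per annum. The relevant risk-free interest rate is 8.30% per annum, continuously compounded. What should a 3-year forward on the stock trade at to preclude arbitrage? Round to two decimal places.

F = S·e^((r − q)T) = 943.03 · e^((0.0830 − 0.0455) × 3)
= 943.03 · e^0.112500 = 943.03 × 1.119072
F = ¥1,055.32

¥1,055.32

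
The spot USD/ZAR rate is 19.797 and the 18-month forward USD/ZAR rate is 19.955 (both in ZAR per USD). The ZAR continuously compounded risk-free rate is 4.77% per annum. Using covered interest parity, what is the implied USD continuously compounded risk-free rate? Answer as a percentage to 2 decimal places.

F = S·e^((r_ZAR − r_USD)T) ⇒ r_USD = r_ZAR − ln(F/S)/T
ln(19.955/19.797) = 0.007949; /(18/12) = 0.005299
r_USD = 0.0477 − 0.005299 = 0.042401
r_USD = 4.24%

4.24%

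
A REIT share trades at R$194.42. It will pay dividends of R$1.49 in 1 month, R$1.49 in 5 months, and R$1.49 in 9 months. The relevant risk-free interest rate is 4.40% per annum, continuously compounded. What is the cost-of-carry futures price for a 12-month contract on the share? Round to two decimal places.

PV(dividends) I = 1.49·e^(−0.0440·1/12) + 1.49·e^(−0.0440·5/12) + 1.49·e^(−0.0440·9/12)
I = 1.4845 + 1.4629 + 1.4416 = 4.3890
F = (S − I)·e^(rT) = (194.42 − 4.3890) · e^(0.0440·12/12)
= 190.0310 · e^0.044000 = 190.0310 × 1.044982 = R$198.58

R$198.58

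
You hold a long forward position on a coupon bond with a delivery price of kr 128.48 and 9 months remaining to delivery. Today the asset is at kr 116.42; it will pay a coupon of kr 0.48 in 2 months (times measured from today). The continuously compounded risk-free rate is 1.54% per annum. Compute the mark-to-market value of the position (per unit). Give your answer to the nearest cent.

PV(remaining coupons) I = 0.48·e^(−0.0154·2/12) = 0.4788
Current forward F = (S − I)·e^(rT) = (116.42 − 0.4788)·e^(0.0154·9/12) = 115.9412 × 1.011617 = 117.2881
Value (long) = (F − K)·e^(−rT) = (117.2881 − 128.48) × 0.988516 = -11.0634
Value = -kr 11.06

-kr 11.06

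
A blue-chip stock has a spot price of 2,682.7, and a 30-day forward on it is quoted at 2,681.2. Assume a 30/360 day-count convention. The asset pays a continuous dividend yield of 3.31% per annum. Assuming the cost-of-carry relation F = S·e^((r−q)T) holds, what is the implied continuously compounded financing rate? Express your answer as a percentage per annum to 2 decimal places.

From F = S·e^((r−q)T): (r − q) = ln(F/S)/T
ln(2681.2/2682.7) = ln(0.999441) = -0.000559
(r − q) = -0.000559 / (30/360) = -0.006708
r = ln(F/S)/T + q = -0.006708 + 0.0331 = 0.026392
r = 2.64%

2.64%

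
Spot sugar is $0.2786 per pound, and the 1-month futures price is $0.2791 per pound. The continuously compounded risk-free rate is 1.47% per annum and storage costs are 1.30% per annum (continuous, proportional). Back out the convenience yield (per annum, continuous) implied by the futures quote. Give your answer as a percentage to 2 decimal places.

0.62%

F = S·e^((r+u−y)T) ⇒ (r+u−y) = ln(F/S)/T
ln(0.2791/0.2786) = 0.001793; /T ⇒ 0.021516
y = r + u − ln(F/S)/T = 0.0147 + 0.0130 − 0.021516 = 0.006184
y = 0.62%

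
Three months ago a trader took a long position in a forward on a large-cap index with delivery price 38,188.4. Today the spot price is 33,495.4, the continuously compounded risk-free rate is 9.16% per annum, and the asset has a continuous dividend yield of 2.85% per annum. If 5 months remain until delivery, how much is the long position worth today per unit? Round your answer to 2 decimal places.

Current fair forward for the remaining 5 months: F = S·e^((r − q)·T), (r − q) = 0.0916 − 0.0285 = 0.0631
F = 33495.4 · e^(0.0631 × 5/12) = 33495.4 × 1.02664034 = 34387.7288
Value of long forward = (F − K)·e^(−rT) = (34387.7288 − 38188.4) · e^(−0.0916·5/12)
= -3800.6712 × 0.96255250 = -3658.35

-3658.35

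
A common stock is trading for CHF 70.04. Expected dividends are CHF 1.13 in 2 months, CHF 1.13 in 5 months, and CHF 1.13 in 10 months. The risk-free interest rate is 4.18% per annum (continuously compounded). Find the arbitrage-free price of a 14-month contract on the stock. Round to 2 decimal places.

CHF 70.05

PV(dividends) I = 1.13·e^(−0.0418·2/12) + 1.13·e^(−0.0418·5/12) + 1.13·e^(−0.0418·10/12)
I = 1.1222 + 1.1105 + 1.0913 = 3.3240
F = (S − I)·e^(rT) = (70.04 − 3.3240) · e^(0.0418·14/12)
= 66.7160 · e^0.048767 = 66.7160 × 1.049976 = CHF 70.05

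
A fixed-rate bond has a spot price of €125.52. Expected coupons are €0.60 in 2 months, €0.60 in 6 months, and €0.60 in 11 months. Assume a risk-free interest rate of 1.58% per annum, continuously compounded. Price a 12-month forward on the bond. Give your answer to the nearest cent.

PV(coupons) I = 0.60·e^(−0.0158·2/12) + 0.60·e^(−0.0158·6/12) + 0.60·e^(−0.0158·11/12)
I = 0.5984 + 0.5953 + 0.5914 = 1.7851
F = (S − I)·e^(rT) = (125.52 − 1.7851) · e^(0.0158·12/12)
= 123.7349 · e^0.015800 = 123.7349 × 1.015925 = €125.71

€125.71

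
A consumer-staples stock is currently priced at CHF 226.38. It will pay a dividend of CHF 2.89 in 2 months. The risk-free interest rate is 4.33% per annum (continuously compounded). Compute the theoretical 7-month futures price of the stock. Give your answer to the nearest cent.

CHF 229.23

PV(dividends) I = 2.89·e^(−0.0433·2/12)
I = 2.8692
F = (S − I)·e^(rT) = (226.38 − 2.8692) · e^(0.0433·7/12)
= 223.5108 · e^0.025258 = 223.5108 × 1.025580 = CHF 229.23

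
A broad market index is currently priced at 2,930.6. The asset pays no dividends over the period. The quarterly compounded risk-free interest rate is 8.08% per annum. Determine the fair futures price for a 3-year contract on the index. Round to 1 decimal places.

3,725.5

F = S · (1+r/4)^(4T)
= 2930.6 × 1.271229
F = 3,725.5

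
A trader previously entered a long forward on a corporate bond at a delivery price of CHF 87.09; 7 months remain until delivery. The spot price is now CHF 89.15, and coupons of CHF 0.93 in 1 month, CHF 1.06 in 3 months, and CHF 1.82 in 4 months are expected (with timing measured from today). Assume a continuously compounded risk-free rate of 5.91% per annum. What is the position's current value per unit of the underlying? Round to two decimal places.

PV(remaining coupons) I = 0.93·e^(−0.0591·1/12) + 1.06·e^(−0.0591·3/12) + 1.82·e^(−0.0591·4/12) = 3.7544
Current forward F = (S − I)·e^(rT) = (89.15 − 3.7544)·e^(0.0591·7/12) = 85.3956 × 1.035076 = 88.3909
Value (long) = (F − K)·e^(−rT) = (88.3909 − 87.09) × 0.966112 = 1.2568
Value = CHF 1.26

CHF 1.26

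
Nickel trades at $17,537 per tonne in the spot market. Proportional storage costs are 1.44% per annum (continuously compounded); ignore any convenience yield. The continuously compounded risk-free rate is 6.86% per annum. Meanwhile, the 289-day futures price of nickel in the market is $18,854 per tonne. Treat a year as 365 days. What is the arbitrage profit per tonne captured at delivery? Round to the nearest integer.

Fair futures: F* = S·e^(carry·T), with carry = (r + u) = 0.0686 + 0.0144 = 0.0830
F* = 17537 · e^(0.0830 × 289/365) = 17537 · e^0.065718 = 17537 × 1.067926 = $18728.2183
Market $18854 > fair $18728.2183: forward overpriced → cash-and-carry (buy spot, short the forward).
At maturity, profit = |F_mkt − F*| = |18854 − 18728.2183| = $126 per tonne

$126 per tonne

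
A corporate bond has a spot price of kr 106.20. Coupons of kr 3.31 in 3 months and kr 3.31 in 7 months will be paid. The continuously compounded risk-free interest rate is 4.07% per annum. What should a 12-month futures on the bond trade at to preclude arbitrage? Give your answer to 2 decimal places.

kr 103.83

PV(coupons) I = 3.31·e^(−0.0407·3/12) + 3.31·e^(−0.0407·7/12)
I = 3.2765 + 3.2323 = 6.5088
F = (S − I)·e^(rT) = (106.20 − 6.5088) · e^(0.0407·12/12)
= 99.6912 · e^0.040700 = 99.6912 × 1.041540 = kr 103.83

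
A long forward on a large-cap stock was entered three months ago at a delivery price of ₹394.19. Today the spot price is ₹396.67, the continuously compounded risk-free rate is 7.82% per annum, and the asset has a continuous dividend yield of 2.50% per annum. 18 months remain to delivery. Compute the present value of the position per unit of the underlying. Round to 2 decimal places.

Current fair forward for the remaining 18 months: F = S·e^((r − q)·T), (r − q) = 0.0782 − 0.0250 = 0.0532
F = 396.67 · e^(0.0532 × 18/12) = 396.67 × 1.083070 = 429.6214
Value of long forward = (F − K)·e^(−rT) = (429.6214 − 394.19) · e^(−0.0782·18/12)
= 35.4314 × 0.889318 = 31.51

₹31.51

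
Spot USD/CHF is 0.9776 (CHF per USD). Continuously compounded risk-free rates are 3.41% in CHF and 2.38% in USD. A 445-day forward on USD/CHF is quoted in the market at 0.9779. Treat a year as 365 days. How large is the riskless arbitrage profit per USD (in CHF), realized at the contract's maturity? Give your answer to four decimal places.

0.0121 per USD (in CHF)

Fair forward: F* = S·e^(carry·T), with carry = (r_CHF − r_USD) = 0.0341 − 0.0238 = 0.0103
F* = 0.9776 · e^(0.0103 × 445/365) = 0.9776 · e^0.012558 = 0.9776 × 1.012637 = 0.9900
Market 0.9779 < fair 0.9900: forward underpriced → reverse cash-and-carry (short spot, go long the forward).
At maturity, profit = |F_mkt − F*| = |0.9779 − 0.9900| = 0.0121 per USD (in CHF)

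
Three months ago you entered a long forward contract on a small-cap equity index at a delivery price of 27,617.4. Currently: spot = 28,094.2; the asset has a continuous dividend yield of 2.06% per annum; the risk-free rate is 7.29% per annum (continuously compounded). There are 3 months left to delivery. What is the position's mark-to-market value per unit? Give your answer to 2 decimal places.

Current fair forward for the remaining 3 months: F = S·e^((r − q)·T), (r − q) = 0.0729 − 0.0206 = 0.0523
F = 28094.2 · e^(0.0523 × 3/12) = 28094.2 × 1.01316085 = 28463.9436
Value of long forward = (F − K)·e^(−rT) = (28463.9436 − 27617.4) · e^(−0.0729·3/12)
= 846.5436 × 0.98194007 = 831.26

831.26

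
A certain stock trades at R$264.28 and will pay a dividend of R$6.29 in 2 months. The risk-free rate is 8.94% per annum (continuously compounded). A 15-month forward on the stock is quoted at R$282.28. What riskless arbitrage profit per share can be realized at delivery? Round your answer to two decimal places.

R$6.32 per share

PV(dividends) I = 6.29·e^(−0.0894·2/12) = 6.1970
Fair forward F* = (S − I)·e^(rT) = (264.28 − 6.1970)·e^0.111750 = 258.0830 × 1.118233 = 288.5969
Market R$282.28 < fair 288.5969: forward underpriced → reverse cash-and-carry (short the stock, invest proceeds at r, pay the dividends, go long the forward).
Profit at T = |F_mkt − F*| = |282.28 − 288.5969| = R$6.32 per share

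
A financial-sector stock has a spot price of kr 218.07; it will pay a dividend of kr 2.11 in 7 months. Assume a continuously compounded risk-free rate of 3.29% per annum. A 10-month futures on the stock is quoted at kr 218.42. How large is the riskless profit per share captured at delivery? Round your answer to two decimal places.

kr 3.58 per share

PV(dividends) I = 2.11·e^(−0.0329·7/12) = 2.0699
Fair futures F* = (S − I)·e^(rT) = (218.07 − 2.0699)·e^0.027417 = 216.0001 × 1.027796 = 222.0040
Market kr 218.42 < fair 222.0040: forward underpriced → reverse cash-and-carry (short the stock, invest proceeds at r, pay the dividends, go long the forward).
Profit at T = |F_mkt − F*| = |218.42 − 222.0040| = kr 3.58 per share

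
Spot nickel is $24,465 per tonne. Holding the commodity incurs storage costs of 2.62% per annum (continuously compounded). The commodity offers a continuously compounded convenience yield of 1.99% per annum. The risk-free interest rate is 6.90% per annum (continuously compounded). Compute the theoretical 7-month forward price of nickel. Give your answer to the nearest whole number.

$25,564 per tonne

Net carry = r + u − y = 0.0690 + 0.0262 − 0.0199 = 0.0753
F = S·e^((r+u−y)T) = 24465 · e^(0.0753 × 7/12) = 24465 · e^0.043925
= 24465 × 1.044904 = $25,564 per tonne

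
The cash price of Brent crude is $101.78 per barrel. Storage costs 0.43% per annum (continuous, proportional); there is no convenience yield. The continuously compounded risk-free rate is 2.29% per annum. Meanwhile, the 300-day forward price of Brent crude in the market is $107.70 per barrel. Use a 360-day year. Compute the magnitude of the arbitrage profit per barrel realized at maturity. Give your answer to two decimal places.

Fair forward: F* = S·e^(carry·T), with carry = (r + u) = 0.0229 + 0.0043 = 0.0272
F* = 101.78 · e^(0.0272 × 300/360) = 101.78 · e^0.022667 = 101.78 × 1.022926 = $104.1134
Market $107.70 > fair $104.1134: forward overpriced → cash-and-carry (buy spot, short the forward).
At maturity, profit = |F_mkt − F*| = |107.70 − 104.1134| = $3.59 per barrel

$3.59 per barrel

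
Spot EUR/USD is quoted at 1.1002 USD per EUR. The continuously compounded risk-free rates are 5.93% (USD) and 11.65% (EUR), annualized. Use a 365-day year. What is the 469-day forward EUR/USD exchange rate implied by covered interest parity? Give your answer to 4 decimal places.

F = S·e^((r_USD − r_EUR)T) = 1.1002 · e^((0.0593 − 0.1165) × 469/365)
= 1.1002 · e^-0.073498 = 1.1002 × 0.929138
F = 1.0222 USD per EUR

1.0222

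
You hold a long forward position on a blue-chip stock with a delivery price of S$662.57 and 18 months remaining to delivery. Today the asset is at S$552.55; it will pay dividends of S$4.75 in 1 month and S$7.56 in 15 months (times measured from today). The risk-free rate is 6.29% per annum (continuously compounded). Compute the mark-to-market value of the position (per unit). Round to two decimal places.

PV(remaining dividends) I = 4.75·e^(−0.0629·1/12) + 7.56·e^(−0.0629·15/12) = 11.7135
Current forward F = (S − I)·e^(rT) = (552.55 − 11.7135)·e^(0.0629·18/12) = 540.8365 × 1.098944 = 594.3490
Value (long) = (F − K)·e^(−rT) = (594.3490 − 662.57) × 0.909964 = -62.0787
Value = -S$62.08

-S$62.08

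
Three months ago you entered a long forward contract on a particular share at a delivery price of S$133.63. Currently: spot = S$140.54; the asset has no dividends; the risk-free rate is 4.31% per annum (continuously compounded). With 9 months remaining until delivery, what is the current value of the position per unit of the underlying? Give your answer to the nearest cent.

Current fair forward for the remaining 9 months: F = S·e^(r·T), r = 0.0431
F = 140.54 · e^(0.0431 × 9/12) = 140.54 × 1.032853 = 145.1572
Value of long forward = (F − K)·e^(−rT) = (145.1572 − 133.63) · e^(−0.0431·9/12)
= 11.5272 × 0.968192 = 11.16

S$11.16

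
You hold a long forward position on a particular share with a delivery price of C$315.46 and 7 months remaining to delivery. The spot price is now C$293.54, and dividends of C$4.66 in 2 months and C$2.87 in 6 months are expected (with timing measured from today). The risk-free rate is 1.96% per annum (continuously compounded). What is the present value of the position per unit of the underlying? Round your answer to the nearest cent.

PV(remaining dividends) I = 4.66·e^(−0.0196·2/12) + 2.87·e^(−0.0196·6/12) = 7.4868
Current forward F = (S − I)·e^(rT) = (293.54 − 7.4868)·e^(0.0196·7/12) = 286.0532 × 1.011499 = 289.3425
Value (long) = (F − K)·e^(−rT) = (289.3425 − 315.46) × 0.988632 = -25.8206
Value = -C$25.82

-C$25.82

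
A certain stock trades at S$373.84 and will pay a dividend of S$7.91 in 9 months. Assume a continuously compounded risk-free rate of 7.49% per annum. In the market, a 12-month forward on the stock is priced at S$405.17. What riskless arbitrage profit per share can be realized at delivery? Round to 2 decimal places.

S$10.31 per share

PV(dividends) I = 7.91·e^(−0.0749·9/12) = 7.4779
Fair forward F* = (S − I)·e^(rT) = (373.84 − 7.4779)·e^0.074900 = 366.3621 × 1.077776 = 394.8563
Market S$405.17 > fair 394.8563: forward overpriced → cash-and-carry (borrow at r, buy the stock and collect the dividends, short the forward).
Profit at T = |F_mkt − F*| = |405.17 − 394.8563| = S$10.31 per share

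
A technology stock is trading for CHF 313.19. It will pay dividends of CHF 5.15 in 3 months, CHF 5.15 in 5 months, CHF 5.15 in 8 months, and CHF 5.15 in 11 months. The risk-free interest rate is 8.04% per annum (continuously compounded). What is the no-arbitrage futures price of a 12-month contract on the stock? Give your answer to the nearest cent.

CHF 318.07

PV(dividends) I = 5.15·e^(−0.0804·3/12) + 5.15·e^(−0.0804·5/12) + 5.15·e^(−0.0804·8/12) + 5.15·e^(−0.0804·11/12)
I = 5.0475 + 4.9803 + 4.8812 + 4.7841 = 19.6931
F = (S − I)·e^(rT) = (313.19 − 19.6931) · e^(0.0804·12/12)
= 293.4969 · e^0.080400 = 293.4969 × 1.083720 = CHF 318.07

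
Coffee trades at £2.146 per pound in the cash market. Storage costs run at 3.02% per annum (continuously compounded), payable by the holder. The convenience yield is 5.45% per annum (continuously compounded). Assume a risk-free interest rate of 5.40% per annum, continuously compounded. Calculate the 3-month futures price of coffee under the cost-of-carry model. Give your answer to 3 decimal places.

Net carry = r + u − y = 0.0540 + 0.0302 − 0.0545 = 0.0297
F = S·e^((r+u−y)T) = 2.146 · e^(0.0297 × 3/12) = 2.146 · e^0.007425
= 2.146 × 1.007453 = £2.162 per pound

£2.162 per pound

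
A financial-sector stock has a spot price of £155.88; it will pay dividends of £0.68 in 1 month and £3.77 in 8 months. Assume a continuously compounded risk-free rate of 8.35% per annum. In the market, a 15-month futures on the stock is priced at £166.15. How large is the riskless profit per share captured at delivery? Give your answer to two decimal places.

£2.17 per share

PV(dividends) I = 0.68·e^(−0.0835·1/12) + 3.77·e^(−0.0835·8/12) = 4.2412
Fair futures F* = (S − I)·e^(rT) = (155.88 − 4.2412)·e^0.104375 = 151.6388 × 1.110017 = 168.3216
Market £166.15 < fair 168.3216: forward underpriced → reverse cash-and-carry (short the stock, invest proceeds at r, pay the dividends, go long the forward).
Profit at T = |F_mkt − F*| = |166.15 − 168.3216| = £2.17 per share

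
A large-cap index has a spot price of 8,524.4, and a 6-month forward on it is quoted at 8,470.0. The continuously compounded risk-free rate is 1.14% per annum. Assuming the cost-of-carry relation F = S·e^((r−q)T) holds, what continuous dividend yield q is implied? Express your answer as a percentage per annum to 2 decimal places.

2.42%

From F = S·e^((r−q)T): (r − q) = ln(F/S)/T
ln(8470.0/8524.4) = ln(0.993618) = -0.006402
(r − q) = -0.006402 / (6/12) = -0.012804
q = r − ln(F/S)/T = 0.0114 + 0.012804 = 0.024204
q = 2.42%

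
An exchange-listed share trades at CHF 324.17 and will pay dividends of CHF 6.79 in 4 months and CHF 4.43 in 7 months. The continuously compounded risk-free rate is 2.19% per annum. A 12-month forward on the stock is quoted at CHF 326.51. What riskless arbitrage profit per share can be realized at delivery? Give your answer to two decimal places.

CHF 6.52 per share

PV(dividends) I = 6.79·e^(−0.0219·4/12) + 4.43·e^(−0.0219·7/12) = 11.1144
Fair forward F* = (S − I)·e^(rT) = (324.17 − 11.1144)·e^0.021900 = 313.0556 × 1.022142 = 319.9873
Market CHF 326.51 > fair 319.9873: forward overpriced → cash-and-carry (borrow at r, buy the stock and collect the dividends, short the forward).
Profit at T = |F_mkt − F*| = |326.51 − 319.9873| = CHF 6.52 per share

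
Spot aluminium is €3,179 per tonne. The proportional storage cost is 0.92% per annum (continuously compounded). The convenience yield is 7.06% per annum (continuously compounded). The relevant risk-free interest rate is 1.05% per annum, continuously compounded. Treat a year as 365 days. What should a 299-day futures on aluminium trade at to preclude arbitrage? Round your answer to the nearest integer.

€3,049 per tonne

Net carry = r + u − y = 0.0105 + 0.0092 − 0.0706 = -0.0509
F = S·e^((r+u−y)T) = 3179 · e^(-0.0509 × 299/365) = 3179 · e^-0.041696
= 3179 × 0.959161 = €3,049 per tonne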